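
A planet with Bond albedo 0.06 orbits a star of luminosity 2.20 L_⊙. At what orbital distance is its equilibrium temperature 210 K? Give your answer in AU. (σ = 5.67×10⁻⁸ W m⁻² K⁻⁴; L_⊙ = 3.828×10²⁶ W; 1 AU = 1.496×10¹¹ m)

L = 2.20 × 3.828×10²⁶ = 8.42×10²⁶ W.
From T_eq⁴ = L(1−A)/(16πσd²): d = √[L(1−A)/(16πσT_eq⁴)].
d = √[8.42×10²⁶ × 0.94 / (16π × 5.67×10⁻⁸ × (210)⁴)] = 3.78×10¹¹ m = 2.53 AU.

d ≈ 2.53 AU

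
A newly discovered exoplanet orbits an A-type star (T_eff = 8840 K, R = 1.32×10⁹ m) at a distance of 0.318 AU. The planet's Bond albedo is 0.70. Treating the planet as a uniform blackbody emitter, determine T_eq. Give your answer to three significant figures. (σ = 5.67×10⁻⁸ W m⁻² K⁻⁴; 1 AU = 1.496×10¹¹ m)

d = 0.318 AU = 4.76×10¹⁰ m.
L = 4πR_⋆²σT_⋆⁴ = 4π(1.32×10⁹)² × 5.67×10⁻⁸ × (8840)⁴ = 7.58×10²⁷ W.
S = L/(4πd²) = 2.67×10⁵ W m⁻².
Energy balance: absorbed = emitted ⇒ πR²·S(1−A) = 4πR²·σT_eq⁴, so T_eq⁴ = S(1−A)/(4σ).
T_eq = [2.67×10⁵ × 0.30 / (4 × 5.67×10⁻⁸)]^(1/4) = (3.53×10¹¹)^(1/4) = 771 K.

T_eq ≈ 771 K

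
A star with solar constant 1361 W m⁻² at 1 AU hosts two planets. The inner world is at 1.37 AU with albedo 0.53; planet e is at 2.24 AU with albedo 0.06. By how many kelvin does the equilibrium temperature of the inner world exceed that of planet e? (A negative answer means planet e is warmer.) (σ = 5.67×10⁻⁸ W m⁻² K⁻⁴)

ΔT ≈ 13.8 K

T_eq = [S₀(1−A)/(4σd²)]^(1/4), so T ∝ (1−A)^(1/4) / √d.
T₁ = [1361×0.47/(4×5.67×10⁻⁸×1.37²)]^(1/4) = 196.89 K.
T₂ = [1361×0.94/(4×5.67×10⁻⁸×2.24²)]^(1/4) = 183.11 K.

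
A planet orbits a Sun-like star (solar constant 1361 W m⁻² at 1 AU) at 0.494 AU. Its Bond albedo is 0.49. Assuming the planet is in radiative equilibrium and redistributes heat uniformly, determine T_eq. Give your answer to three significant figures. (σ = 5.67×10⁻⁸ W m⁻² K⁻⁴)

T_eq ≈ 335 K

Flux at 0.494 AU: S = 1361/0.494² = 5580 W m⁻².
Energy balance: absorbed = emitted ⇒ πR²·S(1−A) = 4πR²·σT_eq⁴, so T_eq⁴ = S(1−A)/(4σ).
T_eq = [5580 × 0.51 / (4 × 5.67×10⁻⁸)]^(1/4) = (1.25×10¹⁰)^(1/4) = 335 K.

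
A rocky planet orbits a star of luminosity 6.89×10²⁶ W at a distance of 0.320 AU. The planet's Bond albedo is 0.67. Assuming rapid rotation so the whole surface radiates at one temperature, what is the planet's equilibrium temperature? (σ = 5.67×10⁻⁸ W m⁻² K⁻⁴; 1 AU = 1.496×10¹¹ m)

d = 0.320 AU = 4.79×10¹⁰ m.
Flux: S = L/(4πd²) = 6.89×10²⁶/(4π×(4.79×10¹⁰)²) = 2.39×10⁴ W m⁻².
Energy balance: absorbed = emitted ⇒ πR²·S(1−A) = 4πR²·σT_eq⁴, so T_eq⁴ = S(1−A)/(4σ).
T_eq = [2.39×10⁴ × 0.33 / (4 × 5.67×10⁻⁸)]^(1/4) = (3.48×10¹⁰)^(1/4) = 432 K.

T_eq ≈ 432 K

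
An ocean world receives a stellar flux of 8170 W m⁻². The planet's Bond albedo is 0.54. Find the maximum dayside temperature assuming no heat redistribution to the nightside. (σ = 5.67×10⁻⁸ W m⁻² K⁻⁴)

T_ss ≈ 507 K

With no redistribution each surface element balances locally: S(1−A) = σT⁴.
T = [8170 × 0.46 / 5.67×10⁻⁸]^(1/4) = (6.63×10¹⁰)^(1/4) = 507 K.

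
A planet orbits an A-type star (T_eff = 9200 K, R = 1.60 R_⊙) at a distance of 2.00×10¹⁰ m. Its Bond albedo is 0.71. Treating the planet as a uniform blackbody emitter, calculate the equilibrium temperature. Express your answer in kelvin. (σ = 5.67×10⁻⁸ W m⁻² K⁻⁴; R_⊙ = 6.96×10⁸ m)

R_⋆ = 1.60 × 6.96×10⁸ = 1.11×10⁹ m.
L = 4πR_⋆²σT_⋆⁴ = 4π(1.11×10⁹)² × 5.67×10⁻⁸ × (9200)⁴ = 6.33×10²⁷ W.
S = L/(4πd²) = 1.26×10⁶ W m⁻².
Energy balance: absorbed = emitted ⇒ πR²·S(1−A) = 4πR²·σT_eq⁴, so T_eq⁴ = S(1−A)/(4σ).
T_eq = [1.26×10⁶ × 0.29 / (4 × 5.67×10⁻⁸)]^(1/4) = (1.61×10¹²)^(1/4) = 1130 K.

T_eq ≈ 1130 K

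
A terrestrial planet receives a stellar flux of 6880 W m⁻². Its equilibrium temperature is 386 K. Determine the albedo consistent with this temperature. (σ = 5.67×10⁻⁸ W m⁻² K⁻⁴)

From T_eq⁴ = S(1−A)/(4σ): 1−A = 4σT_eq⁴/S.
1−A = 4 × 5.67×10⁻⁸ × (386)⁴ / 6880 = 0.732.

A ≈ 0.27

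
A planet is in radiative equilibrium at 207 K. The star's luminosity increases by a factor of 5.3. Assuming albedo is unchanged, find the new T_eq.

T_eq ≈ 314 K

T_eq ∝ L^(1/4) · d^(−1/2).
T′ = 207 × 5.3^(1/4) = 314 K.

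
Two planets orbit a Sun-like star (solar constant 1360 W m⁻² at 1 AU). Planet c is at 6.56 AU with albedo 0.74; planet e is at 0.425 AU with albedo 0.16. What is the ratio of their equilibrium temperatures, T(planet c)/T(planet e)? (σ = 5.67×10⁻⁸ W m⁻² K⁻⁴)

T_eq = [S₀(1−A)/(4σd²)]^(1/4), so T ∝ (1−A)^(1/4) / √d.
T₁ = [1360×0.26/(4×5.67×10⁻⁸×6.56²)]^(1/4) = 77.58 K.
T₂ = [1360×0.84/(4×5.67×10⁻⁸×0.425²)]^(1/4) = 408.65 K.

T₁/T₂ ≈ 0.190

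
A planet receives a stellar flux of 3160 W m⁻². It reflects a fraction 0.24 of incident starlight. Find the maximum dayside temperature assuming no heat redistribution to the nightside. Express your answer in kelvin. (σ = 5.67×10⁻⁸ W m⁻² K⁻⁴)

T_ss ≈ 454 K

With no redistribution each surface element balances locally: S(1−A) = σT⁴.
T = [3160 × 0.76 / 5.67×10⁻⁸]^(1/4) = (4.24×10¹⁰)^(1/4) = 454 K.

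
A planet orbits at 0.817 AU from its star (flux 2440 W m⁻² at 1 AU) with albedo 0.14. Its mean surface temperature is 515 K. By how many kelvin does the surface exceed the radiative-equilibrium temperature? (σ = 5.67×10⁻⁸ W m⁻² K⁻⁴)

S = 2440/0.817² = 3655 W m⁻².
T_eq = [S(1−A)/(4σ)]^(1/4) = [3655×0.86/(4×5.67×10⁻⁸)]^(1/4) = 343.1 K.
ΔT = T_surf − T_eq = 515 − 343.1.

ΔT ≈ 171.9 K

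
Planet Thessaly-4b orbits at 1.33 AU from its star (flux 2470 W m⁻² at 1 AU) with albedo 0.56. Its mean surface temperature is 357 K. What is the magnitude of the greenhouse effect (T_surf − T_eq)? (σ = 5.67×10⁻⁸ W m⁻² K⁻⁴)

ΔT ≈ 128.9 K

S = 2470/1.33² = 1396 W m⁻².
T_eq = [S(1−A)/(4σ)]^(1/4) = [1396×0.44/(4×5.67×10⁻⁸)]^(1/4) = 228.1 K.
ΔT = T_surf − T_eq = 357 − 228.1.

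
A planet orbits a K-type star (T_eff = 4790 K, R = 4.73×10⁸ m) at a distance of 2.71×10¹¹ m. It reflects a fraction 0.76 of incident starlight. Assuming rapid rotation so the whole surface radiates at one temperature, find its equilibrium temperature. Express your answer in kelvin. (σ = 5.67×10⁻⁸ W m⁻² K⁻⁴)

T_eq ≈ 99.0 K

L = 4πR_⋆²σT_⋆⁴ = 4π(4.73×10⁸)² × 5.67×10⁻⁸ × (4790)⁴ = 8.39×10²⁵ W.
S = L/(4πd²) = 90.9 W m⁻².
Energy balance: absorbed = emitted ⇒ πR²·S(1−A) = 4πR²·σT_eq⁴, so T_eq⁴ = S(1−A)/(4σ).
T_eq = [90.9 × 0.24 / (4 × 5.67×10⁻⁸)]^(1/4) = (9.62×10⁷)^(1/4) = 99.0 K.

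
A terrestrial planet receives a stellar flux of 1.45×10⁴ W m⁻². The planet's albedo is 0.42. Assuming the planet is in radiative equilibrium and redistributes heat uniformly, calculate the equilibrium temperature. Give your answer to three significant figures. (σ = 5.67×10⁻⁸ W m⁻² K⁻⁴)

T_eq ≈ 439 K

Energy balance: absorbed = emitted ⇒ πR²·S(1−A) = 4πR²·σT_eq⁴, so T_eq⁴ = S(1−A)/(4σ).
T_eq = [1.45×10⁴ × 0.58 / (4 × 5.67×10⁻⁸)]^(1/4) = (3.71×10¹⁰)^(1/4) = 439 K.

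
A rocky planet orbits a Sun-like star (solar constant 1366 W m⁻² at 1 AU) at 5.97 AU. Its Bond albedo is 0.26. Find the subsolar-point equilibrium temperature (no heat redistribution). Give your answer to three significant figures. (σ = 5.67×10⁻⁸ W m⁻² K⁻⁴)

Flux at 5.97 AU: S = 1366/5.97² = 38.3 W m⁻².
At the subsolar point the surface absorbs S(1−A) and emits σT⁴ per unit area — no factor of 4, since only the local patch is in balance.
T = [38.3 × 0.74 / 5.67×10⁻⁸]^(1/4) = (5.00×10⁸)^(1/4) = 150 K.

T_ss ≈ 150 K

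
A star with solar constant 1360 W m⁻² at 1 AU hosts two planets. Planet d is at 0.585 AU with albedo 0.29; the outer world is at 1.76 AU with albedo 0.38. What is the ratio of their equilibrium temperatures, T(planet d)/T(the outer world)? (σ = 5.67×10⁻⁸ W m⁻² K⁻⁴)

T_eq = [S₀(1−A)/(4σd²)]^(1/4), so T ∝ (1−A)^(1/4) / √d.
T₁ = [1360×0.71/(4×5.67×10⁻⁸×0.585²)]^(1/4) = 333.97 K.
T₂ = [1360×0.62/(4×5.67×10⁻⁸×1.76²)]^(1/4) = 186.13 K.

T₁/T₂ ≈ 1.794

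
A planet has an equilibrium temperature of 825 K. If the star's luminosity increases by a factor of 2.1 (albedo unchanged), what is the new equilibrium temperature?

T_eq ≈ 993 K

T_eq ∝ L^(1/4) · d^(−1/2).
T′ = 825 × 2.1^(1/4) = 993 K.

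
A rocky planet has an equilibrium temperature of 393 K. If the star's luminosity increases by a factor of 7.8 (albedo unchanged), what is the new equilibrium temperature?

T_eq ∝ L^(1/4) · d^(−1/2).
T′ = 393 × 7.8^(1/4) = 657 K.

T_eq ≈ 657 K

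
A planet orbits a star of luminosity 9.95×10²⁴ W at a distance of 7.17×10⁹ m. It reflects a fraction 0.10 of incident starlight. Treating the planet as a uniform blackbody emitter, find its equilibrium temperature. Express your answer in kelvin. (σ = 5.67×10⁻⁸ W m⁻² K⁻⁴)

Flux: S = L/(4πd²) = 9.95×10²⁴/(4π×(7.17×10⁹)²) = 1.54×10⁴ W m⁻².
Energy balance: absorbed = emitted ⇒ πR²·S(1−A) = 4πR²·σT_eq⁴, so T_eq⁴ = S(1−A)/(4σ).
T_eq = [1.54×10⁴ × 0.90 / (4 × 5.67×10⁻⁸)]^(1/4) = (6.11×10¹⁰)^(1/4) = 497 K.

T_eq ≈ 497 K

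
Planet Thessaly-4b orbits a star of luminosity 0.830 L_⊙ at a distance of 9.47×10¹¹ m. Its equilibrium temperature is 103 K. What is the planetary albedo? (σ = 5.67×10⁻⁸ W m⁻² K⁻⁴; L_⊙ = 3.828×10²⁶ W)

A ≈ 0.09

L = 0.830 × 3.828×10²⁶ = 3.18×10²⁶ W.
Flux: S = L/(4πd²) = 3.18×10²⁶/(4π×(9.47×10¹¹)²) = 28.2 W m⁻².
From T_eq⁴ = S(1−A)/(4σ): 1−A = 4σT_eq⁴/S.
1−A = 4 × 5.67×10⁻⁸ × (103)⁴ / 28.2 = 0.905.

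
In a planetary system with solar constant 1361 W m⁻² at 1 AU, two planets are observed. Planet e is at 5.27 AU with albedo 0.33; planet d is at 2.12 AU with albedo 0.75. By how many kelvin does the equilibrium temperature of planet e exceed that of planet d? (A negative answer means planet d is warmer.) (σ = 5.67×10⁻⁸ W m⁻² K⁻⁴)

ΔT ≈ -25.5 K

T_eq = [S₀(1−A)/(4σd²)]^(1/4), so T ∝ (1−A)^(1/4) / √d.
T₁ = [1361×0.67/(4×5.67×10⁻⁸×5.27²)]^(1/4) = 109.69 K.
T₂ = [1361×0.25/(4×5.67×10⁻⁸×2.12²)]^(1/4) = 135.17 K.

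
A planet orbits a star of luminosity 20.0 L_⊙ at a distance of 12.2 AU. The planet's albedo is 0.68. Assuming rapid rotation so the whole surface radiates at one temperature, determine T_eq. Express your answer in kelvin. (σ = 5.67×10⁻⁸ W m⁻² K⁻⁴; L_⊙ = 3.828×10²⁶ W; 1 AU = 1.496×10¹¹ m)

T_eq ≈ 127 K

d = 12.2 AU = 1.83×10¹² m.
L = 20.0 × 3.828×10²⁶ = 7.66×10²⁷ W.
Flux: S = L/(4πd²) = 7.66×10²⁷/(4π×(1.83×10¹²)²) = 183 W m⁻².
Energy balance: absorbed = emitted ⇒ πR²·S(1−A) = 4πR²·σT_eq⁴, so T_eq⁴ = S(1−A)/(4σ).
T_eq = [183 × 0.32 / (4 × 5.67×10⁻⁸)]^(1/4) = (2.58×10⁸)^(1/4) = 127 K.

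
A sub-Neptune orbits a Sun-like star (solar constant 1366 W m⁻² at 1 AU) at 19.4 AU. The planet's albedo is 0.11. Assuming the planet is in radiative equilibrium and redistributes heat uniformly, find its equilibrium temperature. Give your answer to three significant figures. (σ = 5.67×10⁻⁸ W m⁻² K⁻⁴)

T_eq ≈ 61.4 K

Flux at 19.4 AU: S = 1366/19.4² = 3.63 W m⁻².
Energy balance: absorbed = emitted ⇒ πR²·S(1−A) = 4πR²·σT_eq⁴, so T_eq⁴ = S(1−A)/(4σ).
T_eq = [3.63 × 0.89 / (4 × 5.67×10⁻⁸)]^(1/4) = (1.42×10⁷)^(1/4) = 61.4 K.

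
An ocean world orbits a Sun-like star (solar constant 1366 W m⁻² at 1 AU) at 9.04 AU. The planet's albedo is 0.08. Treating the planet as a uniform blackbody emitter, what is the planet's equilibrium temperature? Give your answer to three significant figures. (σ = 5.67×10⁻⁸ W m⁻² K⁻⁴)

Flux at 9.04 AU: S = 1366/9.04² = 16.7 W m⁻².
Energy balance: absorbed = emitted ⇒ πR²·S(1−A) = 4πR²·σT_eq⁴, so T_eq⁴ = S(1−A)/(4σ).
T_eq = [16.7 × 0.92 / (4 × 5.67×10⁻⁸)]^(1/4) = (6.78×10⁷)^(1/4) = 90.7 K.

T_eq ≈ 90.7 K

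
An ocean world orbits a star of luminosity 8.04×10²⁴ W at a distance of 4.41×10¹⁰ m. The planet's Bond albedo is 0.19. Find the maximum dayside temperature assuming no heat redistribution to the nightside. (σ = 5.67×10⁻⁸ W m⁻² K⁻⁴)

T_ss ≈ 262 K

Flux: S = L/(4πd²) = 8.04×10²⁴/(4π×(4.41×10¹⁰)²) = 329 W m⁻².
With no redistribution each surface element balances locally: S(1−A) = σT⁴.
T = [329 × 0.81 / 5.67×10⁻⁸]^(1/4) = (4.70×10⁹)^(1/4) = 262 K.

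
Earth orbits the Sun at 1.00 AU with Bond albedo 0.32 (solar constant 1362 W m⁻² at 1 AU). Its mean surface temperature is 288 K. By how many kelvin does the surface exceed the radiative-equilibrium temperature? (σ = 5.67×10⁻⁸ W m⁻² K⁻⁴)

ΔT ≈ 35.2 K

S = 1362/1.00² = 1362 W m⁻².
T_eq = [S(1−A)/(4σ)]^(1/4) = [1362×0.68/(4×5.67×10⁻⁸)]^(1/4) = 252.8 K.
ΔT = T_surf − T_eq = 288 − 252.8.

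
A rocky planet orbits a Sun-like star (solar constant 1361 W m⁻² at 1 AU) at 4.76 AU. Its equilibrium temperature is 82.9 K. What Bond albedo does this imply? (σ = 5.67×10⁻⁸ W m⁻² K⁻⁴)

Flux at 4.76 AU: S = 1361/4.76² = 60.1 W m⁻².
From T_eq⁴ = S(1−A)/(4σ): 1−A = 4σT_eq⁴/S.
1−A = 4 × 5.67×10⁻⁸ × (82.9)⁴ / 60.1 = 0.178.

A ≈ 0.82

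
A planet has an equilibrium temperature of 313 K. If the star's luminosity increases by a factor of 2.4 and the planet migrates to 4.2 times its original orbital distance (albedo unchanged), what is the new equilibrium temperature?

T_eq ∝ L^(1/4) · d^(−1/2).
T′ = 313 × 2.4^(1/4) / 4.2^(1/2) = 190 K.

T_eq ≈ 190 K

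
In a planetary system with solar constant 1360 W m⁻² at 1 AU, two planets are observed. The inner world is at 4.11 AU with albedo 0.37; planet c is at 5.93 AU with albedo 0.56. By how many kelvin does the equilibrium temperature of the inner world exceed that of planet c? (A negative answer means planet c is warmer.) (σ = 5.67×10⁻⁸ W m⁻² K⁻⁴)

T_eq = [S₀(1−A)/(4σd²)]^(1/4), so T ∝ (1−A)^(1/4) / √d.
T₁ = [1360×0.63/(4×5.67×10⁻⁸×4.11²)]^(1/4) = 122.29 K.
T₂ = [1360×0.44/(4×5.67×10⁻⁸×5.93²)]^(1/4) = 93.07 K.

ΔT ≈ 29.2 K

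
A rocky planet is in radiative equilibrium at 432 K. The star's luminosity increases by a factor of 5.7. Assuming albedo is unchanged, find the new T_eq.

T_eq ∝ L^(1/4) · d^(−1/2).
T′ = 432 × 5.7^(1/4) = 668 K.

T_eq ≈ 668 K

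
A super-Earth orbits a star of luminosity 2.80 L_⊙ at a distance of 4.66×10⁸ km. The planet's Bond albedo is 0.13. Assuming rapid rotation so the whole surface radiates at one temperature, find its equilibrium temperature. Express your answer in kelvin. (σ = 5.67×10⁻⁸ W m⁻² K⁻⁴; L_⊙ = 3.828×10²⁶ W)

T_eq ≈ 197 K

d = 4.66×10⁸ km = 4.66×10¹¹ m.
L = 2.80 × 3.828×10²⁶ = 1.07×10²⁷ W.
Flux: S = L/(4πd²) = 1.07×10²⁷/(4π×(4.66×10¹¹)²) = 393 W m⁻².
Energy balance: absorbed = emitted ⇒ πR²·S(1−A) = 4πR²·σT_eq⁴, so T_eq⁴ = S(1−A)/(4σ).
T_eq = [393 × 0.87 / (4 × 5.67×10⁻⁸)]^(1/4) = (1.51×10⁹)^(1/4) = 197 K.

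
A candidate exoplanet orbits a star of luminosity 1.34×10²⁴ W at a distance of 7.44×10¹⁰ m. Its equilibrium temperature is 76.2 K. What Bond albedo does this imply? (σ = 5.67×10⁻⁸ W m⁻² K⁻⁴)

Flux: S = L/(4πd²) = 1.34×10²⁴/(4π×(7.44×10¹⁰)²) = 19.3 W m⁻².
From T_eq⁴ = S(1−A)/(4σ): 1−A = 4σT_eq⁴/S.
1−A = 4 × 5.67×10⁻⁸ × (76.2)⁴ / 19.3 = 0.397.

A ≈ 0.60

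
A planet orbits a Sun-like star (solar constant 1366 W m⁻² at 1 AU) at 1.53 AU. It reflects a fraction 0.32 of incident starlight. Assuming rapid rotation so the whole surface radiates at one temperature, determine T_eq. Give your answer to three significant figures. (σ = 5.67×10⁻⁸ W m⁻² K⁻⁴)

T_eq ≈ 205 K

Flux at 1.53 AU: S = 1366/1.53² = 584 W m⁻².
Energy balance: absorbed = emitted ⇒ πR²·S(1−A) = 4πR²·σT_eq⁴, so T_eq⁴ = S(1−A)/(4σ).
T_eq = [584 × 0.68 / (4 × 5.67×10⁻⁸)]^(1/4) = (1.75×10⁹)^(1/4) = 205 K.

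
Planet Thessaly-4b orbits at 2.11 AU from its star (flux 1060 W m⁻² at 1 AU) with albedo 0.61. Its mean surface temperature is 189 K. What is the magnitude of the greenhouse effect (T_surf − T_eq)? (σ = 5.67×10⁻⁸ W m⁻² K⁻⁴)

ΔT ≈ 46.8 K

S = 1060/2.11² = 238.1 W m⁻².
T_eq = [S(1−A)/(4σ)]^(1/4) = [238.1×0.39/(4×5.67×10⁻⁸)]^(1/4) = 142.2 K.
ΔT = T_surf − T_eq = 189 − 142.2.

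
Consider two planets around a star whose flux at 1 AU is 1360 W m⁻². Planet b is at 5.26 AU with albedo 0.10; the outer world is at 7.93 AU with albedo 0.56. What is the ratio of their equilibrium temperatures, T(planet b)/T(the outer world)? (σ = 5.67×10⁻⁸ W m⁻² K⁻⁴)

T₁/T₂ ≈ 1.468

T_eq = [S₀(1−A)/(4σd²)]^(1/4), so T ∝ (1−A)^(1/4) / √d.
T₁ = [1360×0.90/(4×5.67×10⁻⁸×5.26²)]^(1/4) = 118.18 K.
T₂ = [1360×0.44/(4×5.67×10⁻⁸×7.93²)]^(1/4) = 80.48 K.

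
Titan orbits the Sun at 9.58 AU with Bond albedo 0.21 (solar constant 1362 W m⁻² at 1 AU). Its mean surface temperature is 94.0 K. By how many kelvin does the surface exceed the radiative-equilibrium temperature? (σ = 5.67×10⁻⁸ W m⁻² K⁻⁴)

ΔT ≈ 9.2 K

S = 1362/9.58² = 14.84 W m⁻².
T_eq = [S(1−A)/(4σ)]^(1/4) = [14.84×0.79/(4×5.67×10⁻⁸)]^(1/4) = 84.8 K.
ΔT = T_surf − T_eq = 94 − 84.8.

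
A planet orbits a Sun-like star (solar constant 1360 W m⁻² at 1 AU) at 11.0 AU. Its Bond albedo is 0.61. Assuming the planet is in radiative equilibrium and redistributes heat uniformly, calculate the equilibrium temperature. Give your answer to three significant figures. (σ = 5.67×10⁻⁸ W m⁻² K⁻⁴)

T_eq ≈ 66.3 K

Flux at 11.0 AU: S = 1360/11.0² = 11.2 W m⁻².
Energy balance: absorbed = emitted ⇒ πR²·S(1−A) = 4πR²·σT_eq⁴, so T_eq⁴ = S(1−A)/(4σ).
T_eq = [11.2 × 0.39 / (4 × 5.67×10⁻⁸)]^(1/4) = (1.93×10⁷)^(1/4) = 66.3 K.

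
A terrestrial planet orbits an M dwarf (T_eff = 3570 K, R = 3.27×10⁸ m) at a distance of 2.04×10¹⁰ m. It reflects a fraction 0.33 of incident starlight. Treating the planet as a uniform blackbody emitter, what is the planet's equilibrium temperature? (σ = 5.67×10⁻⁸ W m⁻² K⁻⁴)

T_eq ≈ 289 K

L = 4πR_⋆²σT_⋆⁴ = 4π(3.27×10⁸)² × 5.67×10⁻⁸ × (3570)⁴ = 1.24×10²⁵ W.
S = L/(4πd²) = 2370 W m⁻².
Energy balance: absorbed = emitted ⇒ πR²·S(1−A) = 4πR²·σT_eq⁴, so T_eq⁴ = S(1−A)/(4σ).
T_eq = [2370 × 0.67 / (4 × 5.67×10⁻⁸)]^(1/4) = (6.99×10⁹)^(1/4) = 289 K.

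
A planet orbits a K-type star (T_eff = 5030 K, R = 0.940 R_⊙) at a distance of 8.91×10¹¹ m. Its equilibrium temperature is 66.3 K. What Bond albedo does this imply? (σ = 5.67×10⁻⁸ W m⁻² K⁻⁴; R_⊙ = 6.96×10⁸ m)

A ≈ 0.78

R_⋆ = 0.940 × 6.96×10⁸ = 6.54×10⁸ m.
L = 4πR_⋆²σT_⋆⁴ = 4π(6.54×10⁸)² × 5.67×10⁻⁸ × (5030)⁴ = 1.95×10²⁶ W.
S = L/(4πd²) = 19.6 W m⁻².
From T_eq⁴ = S(1−A)/(4σ): 1−A = 4σT_eq⁴/S.
1−A = 4 × 5.67×10⁻⁸ × (66.3)⁴ / 19.6 = 0.224.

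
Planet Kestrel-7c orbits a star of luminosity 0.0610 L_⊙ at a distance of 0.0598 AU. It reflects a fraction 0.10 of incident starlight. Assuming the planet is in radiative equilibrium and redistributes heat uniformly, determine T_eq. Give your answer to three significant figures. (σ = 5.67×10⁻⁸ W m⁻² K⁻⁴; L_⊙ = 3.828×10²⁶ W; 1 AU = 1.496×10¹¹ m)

d = 0.0598 AU = 8.95×10⁹ m.
L = 0.0610 × 3.828×10²⁶ = 2.34×10²⁵ W.
Flux: S = L/(4πd²) = 2.34×10²⁵/(4π×(8.95×10⁹)²) = 2.32×10⁴ W m⁻².
Energy balance: absorbed = emitted ⇒ πR²·S(1−A) = 4πR²·σT_eq⁴, so T_eq⁴ = S(1−A)/(4σ).
T_eq = [2.32×10⁴ × 0.90 / (4 × 5.67×10⁻⁸)]^(1/4) = (9.21×10¹⁰)^(1/4) = 551 K.

T_eq ≈ 551 K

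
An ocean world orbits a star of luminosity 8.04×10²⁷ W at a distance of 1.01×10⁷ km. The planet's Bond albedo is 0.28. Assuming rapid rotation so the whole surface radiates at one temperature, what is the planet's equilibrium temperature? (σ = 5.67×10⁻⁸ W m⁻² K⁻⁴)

T_eq ≈ 2110 K

d = 1.01×10⁷ km = 1.01×10¹⁰ m.
Flux: S = L/(4πd²) = 8.04×10²⁷/(4π×(1.01×10¹⁰)²) = 6.27×10⁶ W m⁻².
Energy balance: absorbed = emitted ⇒ πR²·S(1−A) = 4πR²·σT_eq⁴, so T_eq⁴ = S(1−A)/(4σ).
T_eq = [6.27×10⁶ × 0.72 / (4 × 5.67×10⁻⁸)]^(1/4) = (1.99×10¹³)^(1/4) = 2110 K.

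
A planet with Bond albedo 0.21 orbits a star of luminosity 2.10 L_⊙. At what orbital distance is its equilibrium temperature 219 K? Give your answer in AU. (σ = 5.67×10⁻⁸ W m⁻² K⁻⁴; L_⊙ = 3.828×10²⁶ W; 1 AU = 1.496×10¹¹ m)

L = 2.10 × 3.828×10²⁶ = 8.04×10²⁶ W.
From T_eq⁴ = L(1−A)/(16πσd²): d = √[L(1−A)/(16πσT_eq⁴)].
d = √[8.04×10²⁶ × 0.79 / (16π × 5.67×10⁻⁸ × (219)⁴)] = 3.11×10¹¹ m = 2.08 AU.

d ≈ 2.08 AU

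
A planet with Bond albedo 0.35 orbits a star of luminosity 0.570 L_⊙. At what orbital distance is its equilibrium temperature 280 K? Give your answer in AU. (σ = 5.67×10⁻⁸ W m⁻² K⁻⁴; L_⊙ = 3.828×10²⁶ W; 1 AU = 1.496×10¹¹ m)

d ≈ 0.601 AU

L = 0.570 × 3.828×10²⁶ = 2.18×10²⁶ W.
From T_eq⁴ = L(1−A)/(16πσd²): d = √[L(1−A)/(16πσT_eq⁴)].
d = √[2.18×10²⁶ × 0.65 / (16π × 5.67×10⁻⁸ × (280)⁴)] = 9.00×10¹⁰ m = 0.601 AU.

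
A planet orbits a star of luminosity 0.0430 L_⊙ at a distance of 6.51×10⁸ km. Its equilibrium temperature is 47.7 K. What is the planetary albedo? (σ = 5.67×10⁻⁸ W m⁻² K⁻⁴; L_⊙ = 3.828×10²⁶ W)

d = 6.51×10⁸ km = 6.51×10¹¹ m.
L = 0.0430 × 3.828×10²⁶ = 1.65×10²⁵ W.
Flux: S = L/(4πd²) = 1.65×10²⁵/(4π×(6.51×10¹¹)²) = 3.09 W m⁻².
From T_eq⁴ = S(1−A)/(4σ): 1−A = 4σT_eq⁴/S.
1−A = 4 × 5.67×10⁻⁸ × (47.7)⁴ / 3.09 = 0.380.

A ≈ 0.62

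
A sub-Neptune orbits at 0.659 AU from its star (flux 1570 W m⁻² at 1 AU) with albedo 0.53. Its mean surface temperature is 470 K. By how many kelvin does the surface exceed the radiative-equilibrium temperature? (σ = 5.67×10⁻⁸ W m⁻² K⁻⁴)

ΔT ≈ 175.8 K

S = 1570/0.659² = 3615 W m⁻².
T_eq = [S(1−A)/(4σ)]^(1/4) = [3615×0.47/(4×5.67×10⁻⁸)]^(1/4) = 294.2 K.
ΔT = T_surf − T_eq = 470 − 294.2.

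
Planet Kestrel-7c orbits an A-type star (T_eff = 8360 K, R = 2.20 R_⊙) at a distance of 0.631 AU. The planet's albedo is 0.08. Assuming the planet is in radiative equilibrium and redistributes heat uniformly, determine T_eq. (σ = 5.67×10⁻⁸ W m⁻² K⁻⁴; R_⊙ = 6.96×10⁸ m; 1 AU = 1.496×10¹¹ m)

T_eq ≈ 737 K

R_⋆ = 2.20 × 6.96×10⁸ = 1.53×10⁹ m.
d = 0.631 AU = 9.44×10¹⁰ m.
L = 4πR_⋆²σT_⋆⁴ = 4π(1.53×10⁹)² × 5.67×10⁻⁸ × (8360)⁴ = 8.16×10²⁷ W.
S = L/(4πd²) = 7.29×10⁴ W m⁻².
Energy balance: absorbed = emitted ⇒ πR²·S(1−A) = 4πR²·σT_eq⁴, so T_eq⁴ = S(1−A)/(4σ).
T_eq = [7.29×10⁴ × 0.92 / (4 × 5.67×10⁻⁸)]^(1/4) = (2.96×10¹¹)^(1/4) = 737 K.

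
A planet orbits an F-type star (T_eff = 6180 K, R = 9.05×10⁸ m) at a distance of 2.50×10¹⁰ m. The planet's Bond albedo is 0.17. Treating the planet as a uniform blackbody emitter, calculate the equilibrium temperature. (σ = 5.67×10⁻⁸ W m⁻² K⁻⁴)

T_eq ≈ 794 K

L = 4πR_⋆²σT_⋆⁴ = 4π(9.05×10⁸)² × 5.67×10⁻⁸ × (6180)⁴ = 8.51×10²⁶ W.
S = L/(4πd²) = 1.08×10⁵ W m⁻².
Energy balance: absorbed = emitted ⇒ πR²·S(1−A) = 4πR²·σT_eq⁴, so T_eq⁴ = S(1−A)/(4σ).
T_eq = [1.08×10⁵ × 0.83 / (4 × 5.67×10⁻⁸)]^(1/4) = (3.97×10¹¹)^(1/4) = 794 K.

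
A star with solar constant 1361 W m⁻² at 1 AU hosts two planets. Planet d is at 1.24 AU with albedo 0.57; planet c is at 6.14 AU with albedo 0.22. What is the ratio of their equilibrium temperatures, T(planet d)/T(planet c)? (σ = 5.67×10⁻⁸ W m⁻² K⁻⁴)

T₁/T₂ ≈ 1.917

T_eq = [S₀(1−A)/(4σd²)]^(1/4), so T ∝ (1−A)^(1/4) / √d.
T₁ = [1361×0.43/(4×5.67×10⁻⁸×1.24²)]^(1/4) = 202.40 K.
T₂ = [1361×0.78/(4×5.67×10⁻⁸×6.14²)]^(1/4) = 105.56 K.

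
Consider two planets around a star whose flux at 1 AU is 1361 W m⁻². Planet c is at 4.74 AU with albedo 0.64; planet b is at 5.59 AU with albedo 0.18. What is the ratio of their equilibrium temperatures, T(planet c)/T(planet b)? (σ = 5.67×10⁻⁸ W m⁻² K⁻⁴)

T₁/T₂ ≈ 0.884

T_eq = [S₀(1−A)/(4σd²)]^(1/4), so T ∝ (1−A)^(1/4) / √d.
T₁ = [1361×0.36/(4×5.67×10⁻⁸×4.74²)]^(1/4) = 99.02 K.
T₂ = [1361×0.82/(4×5.67×10⁻⁸×5.59²)]^(1/4) = 112.02 K.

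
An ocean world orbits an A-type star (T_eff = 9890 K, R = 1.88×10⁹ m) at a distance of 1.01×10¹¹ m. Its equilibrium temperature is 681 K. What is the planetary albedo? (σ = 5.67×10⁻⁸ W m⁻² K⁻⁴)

A ≈ 0.74

L = 4πR_⋆²σT_⋆⁴ = 4π(1.88×10⁹)² × 5.67×10⁻⁸ × (9890)⁴ = 2.41×10²⁸ W.
S = L/(4πd²) = 1.88×10⁵ W m⁻².
From T_eq⁴ = S(1−A)/(4σ): 1−A = 4σT_eq⁴/S.
1−A = 4 × 5.67×10⁻⁸ × (681)⁴ / 1.88×10⁵ = 0.260.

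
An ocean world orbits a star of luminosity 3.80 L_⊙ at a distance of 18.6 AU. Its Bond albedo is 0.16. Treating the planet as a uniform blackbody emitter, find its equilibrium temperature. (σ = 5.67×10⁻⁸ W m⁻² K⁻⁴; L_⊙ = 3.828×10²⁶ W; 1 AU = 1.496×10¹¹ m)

d = 18.6 AU = 2.78×10¹² m.
L = 3.80 × 3.828×10²⁶ = 1.45×10²⁷ W.
Flux: S = L/(4πd²) = 1.45×10²⁷/(4π×(2.78×10¹²)²) = 15.0 W m⁻².
Energy balance: absorbed = emitted ⇒ πR²·S(1−A) = 4πR²·σT_eq⁴, so T_eq⁴ = S(1−A)/(4σ).
T_eq = [15.0 × 0.84 / (4 × 5.67×10⁻⁸)]^(1/4) = (5.54×10⁷)^(1/4) = 86.3 K.

T_eq ≈ 86.3 K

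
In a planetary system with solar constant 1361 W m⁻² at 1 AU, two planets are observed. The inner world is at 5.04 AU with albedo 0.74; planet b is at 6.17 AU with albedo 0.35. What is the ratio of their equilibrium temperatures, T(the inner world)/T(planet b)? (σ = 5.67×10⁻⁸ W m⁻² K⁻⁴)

T₁/T₂ ≈ 0.880

T_eq = [S₀(1−A)/(4σd²)]^(1/4), so T ∝ (1−A)^(1/4) / √d.
T₁ = [1361×0.26/(4×5.67×10⁻⁸×5.04²)]^(1/4) = 88.53 K.
T₂ = [1361×0.65/(4×5.67×10⁻⁸×6.17²)]^(1/4) = 100.61 K.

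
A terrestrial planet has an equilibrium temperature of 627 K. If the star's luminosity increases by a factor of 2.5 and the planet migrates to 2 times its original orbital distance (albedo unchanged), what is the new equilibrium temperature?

T_eq ∝ L^(1/4) · d^(−1/2).
T′ = 627 × 2.5^(1/4) / 2^(1/2) = 557 K.

T_eq ≈ 557 K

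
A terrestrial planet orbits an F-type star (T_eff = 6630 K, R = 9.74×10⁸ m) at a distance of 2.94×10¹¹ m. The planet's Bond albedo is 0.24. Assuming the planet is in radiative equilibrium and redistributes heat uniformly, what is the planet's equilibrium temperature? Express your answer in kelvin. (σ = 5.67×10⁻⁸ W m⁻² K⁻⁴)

L = 4πR_⋆²σT_⋆⁴ = 4π(9.74×10⁸)² × 5.67×10⁻⁸ × (6630)⁴ = 1.31×10²⁷ W.
S = L/(4πd²) = 1200 W m⁻².
Energy balance: absorbed = emitted ⇒ πR²·S(1−A) = 4πR²·σT_eq⁴, so T_eq⁴ = S(1−A)/(4σ).
T_eq = [1200 × 0.76 / (4 × 5.67×10⁻⁸)]^(1/4) = (4.03×10⁹)^(1/4) = 252 K.

T_eq ≈ 252 K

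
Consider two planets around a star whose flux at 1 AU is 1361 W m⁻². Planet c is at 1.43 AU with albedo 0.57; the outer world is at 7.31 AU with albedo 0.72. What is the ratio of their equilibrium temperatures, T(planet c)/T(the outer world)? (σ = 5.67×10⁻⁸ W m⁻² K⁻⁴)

T₁/T₂ ≈ 2.517

T_eq = [S₀(1−A)/(4σd²)]^(1/4), so T ∝ (1−A)^(1/4) / √d.
T₁ = [1361×0.43/(4×5.67×10⁻⁸×1.43²)]^(1/4) = 188.47 K.
T₂ = [1361×0.28/(4×5.67×10⁻⁸×7.31²)]^(1/4) = 74.88 K.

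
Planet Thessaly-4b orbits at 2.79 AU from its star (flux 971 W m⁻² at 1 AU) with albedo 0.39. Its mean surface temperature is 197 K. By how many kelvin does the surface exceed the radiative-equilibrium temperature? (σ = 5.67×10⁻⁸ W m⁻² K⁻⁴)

S = 971/2.79² = 124.7 W m⁻².
T_eq = [S(1−A)/(4σ)]^(1/4) = [124.7×0.61/(4×5.67×10⁻⁸)]^(1/4) = 135.3 K.
ΔT = T_surf − T_eq = 197 − 135.3.

ΔT ≈ 61.7 K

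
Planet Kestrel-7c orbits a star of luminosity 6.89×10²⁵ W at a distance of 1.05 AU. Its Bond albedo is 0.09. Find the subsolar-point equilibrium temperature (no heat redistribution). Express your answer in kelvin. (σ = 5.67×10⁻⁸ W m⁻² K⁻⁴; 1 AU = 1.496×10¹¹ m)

T_ss ≈ 244 K

d = 1.05 AU = 1.57×10¹¹ m.
Flux: S = L/(4πd²) = 6.89×10²⁵/(4π×(1.57×10¹¹)²) = 222 W m⁻².
At the subsolar point the surface absorbs S(1−A) and emits σT⁴ per unit area — no factor of 4, since only the local patch is in balance.
T = [222 × 0.91 / 5.67×10⁻⁸]^(1/4) = (3.57×10⁹)^(1/4) = 244 K.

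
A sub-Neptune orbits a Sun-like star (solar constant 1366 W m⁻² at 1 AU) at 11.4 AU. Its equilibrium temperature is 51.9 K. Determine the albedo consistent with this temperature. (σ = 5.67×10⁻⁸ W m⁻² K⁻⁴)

A ≈ 0.84

Flux at 11.4 AU: S = 1366/11.4² = 10.5 W m⁻².
From T_eq⁴ = S(1−A)/(4σ): 1−A = 4σT_eq⁴/S.
1−A = 4 × 5.67×10⁻⁸ × (51.9)⁴ / 10.5 = 0.157.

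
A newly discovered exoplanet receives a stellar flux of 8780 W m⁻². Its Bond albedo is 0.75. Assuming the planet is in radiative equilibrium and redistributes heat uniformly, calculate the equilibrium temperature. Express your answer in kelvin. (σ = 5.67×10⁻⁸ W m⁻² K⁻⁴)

T_eq ≈ 314 K

Energy balance: absorbed = emitted ⇒ πR²·S(1−A) = 4πR²·σT_eq⁴, so T_eq⁴ = S(1−A)/(4σ).
T_eq = [8780 × 0.25 / (4 × 5.67×10⁻⁸)]^(1/4) = (9.68×10⁹)^(1/4) = 314 K.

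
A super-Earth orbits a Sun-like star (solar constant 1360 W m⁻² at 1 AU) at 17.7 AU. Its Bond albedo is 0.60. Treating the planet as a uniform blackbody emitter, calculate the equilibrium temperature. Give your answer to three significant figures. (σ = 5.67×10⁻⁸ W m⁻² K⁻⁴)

Flux at 17.7 AU: S = 1360/17.7² = 4.34 W m⁻².
Energy balance: absorbed = emitted ⇒ πR²·S(1−A) = 4πR²·σT_eq⁴, so T_eq⁴ = S(1−A)/(4σ).
T_eq = [4.34 × 0.40 / (4 × 5.67×10⁻⁸)]^(1/4) = (7.66×10⁶)^(1/4) = 52.6 K.

T_eq ≈ 52.6 K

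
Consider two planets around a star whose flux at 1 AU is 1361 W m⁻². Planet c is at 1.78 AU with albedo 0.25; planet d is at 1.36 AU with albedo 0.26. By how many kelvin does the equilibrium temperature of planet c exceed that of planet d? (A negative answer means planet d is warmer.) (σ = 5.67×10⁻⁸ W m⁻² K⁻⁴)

T_eq = [S₀(1−A)/(4σd²)]^(1/4), so T ∝ (1−A)^(1/4) / √d.
T₁ = [1361×0.75/(4×5.67×10⁻⁸×1.78²)]^(1/4) = 194.14 K.
T₂ = [1361×0.74/(4×5.67×10⁻⁸×1.36²)]^(1/4) = 221.36 K.

ΔT ≈ -27.2 K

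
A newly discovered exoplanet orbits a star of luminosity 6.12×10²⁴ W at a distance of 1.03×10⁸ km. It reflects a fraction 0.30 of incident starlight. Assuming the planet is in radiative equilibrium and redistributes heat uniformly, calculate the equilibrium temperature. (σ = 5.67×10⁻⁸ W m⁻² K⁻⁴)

d = 1.03×10⁸ km = 1.03×10¹¹ m.
Flux: S = L/(4πd²) = 6.12×10²⁴/(4π×(1.03×10¹¹)²) = 45.9 W m⁻².
Energy balance: absorbed = emitted ⇒ πR²·S(1−A) = 4πR²·σT_eq⁴, so T_eq⁴ = S(1−A)/(4σ).
T_eq = [45.9 × 0.70 / (4 × 5.67×10⁻⁸)]^(1/4) = (1.42×10⁸)^(1/4) = 109 K.

T_eq ≈ 109 K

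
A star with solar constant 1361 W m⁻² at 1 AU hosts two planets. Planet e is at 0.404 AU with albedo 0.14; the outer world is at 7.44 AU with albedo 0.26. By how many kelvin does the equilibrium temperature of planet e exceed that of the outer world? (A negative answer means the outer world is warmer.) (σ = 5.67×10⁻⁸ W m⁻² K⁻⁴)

T_eq = [S₀(1−A)/(4σd²)]^(1/4), so T ∝ (1−A)^(1/4) / √d.
T₁ = [1361×0.86/(4×5.67×10⁻⁸×0.404²)]^(1/4) = 421.68 K.
T₂ = [1361×0.74/(4×5.67×10⁻⁸×7.44²)]^(1/4) = 94.64 K.

ΔT ≈ 327.0 K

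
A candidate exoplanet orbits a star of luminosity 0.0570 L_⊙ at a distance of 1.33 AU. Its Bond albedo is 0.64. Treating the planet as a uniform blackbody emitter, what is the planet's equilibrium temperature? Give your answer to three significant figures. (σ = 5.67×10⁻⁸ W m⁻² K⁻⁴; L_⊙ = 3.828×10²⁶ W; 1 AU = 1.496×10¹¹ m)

d = 1.33 AU = 1.99×10¹¹ m.
L = 0.0570 × 3.828×10²⁶ = 2.18×10²⁵ W.
Flux: S = L/(4πd²) = 2.18×10²⁵/(4π×(1.99×10¹¹)²) = 43.9 W m⁻².
Energy balance: absorbed = emitted ⇒ πR²·S(1−A) = 4πR²·σT_eq⁴, so T_eq⁴ = S(1−A)/(4σ).
T_eq = [43.9 × 0.36 / (4 × 5.67×10⁻⁸)]^(1/4) = (6.96×10⁷)^(1/4) = 91.3 K.

T_eq ≈ 91.3 K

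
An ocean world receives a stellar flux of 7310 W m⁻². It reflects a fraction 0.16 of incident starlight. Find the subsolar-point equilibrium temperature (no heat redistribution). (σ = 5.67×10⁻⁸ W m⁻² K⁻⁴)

At the subsolar point the surface absorbs S(1−A) and emits σT⁴ per unit area — no factor of 4, since only the local patch is in balance.
T = [7310 × 0.84 / 5.67×10⁻⁸]^(1/4) = (1.08×10¹¹)^(1/4) = 574 K.

T_ss ≈ 574 K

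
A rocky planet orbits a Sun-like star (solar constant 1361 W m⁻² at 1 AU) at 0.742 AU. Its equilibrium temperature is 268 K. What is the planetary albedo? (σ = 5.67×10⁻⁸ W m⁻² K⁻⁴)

Flux at 0.742 AU: S = 1361/0.742² = 2470 W m⁻².
From T_eq⁴ = S(1−A)/(4σ): 1−A = 4σT_eq⁴/S.
1−A = 4 × 5.67×10⁻⁸ × (268)⁴ / 2470 = 0.473.

A ≈ 0.53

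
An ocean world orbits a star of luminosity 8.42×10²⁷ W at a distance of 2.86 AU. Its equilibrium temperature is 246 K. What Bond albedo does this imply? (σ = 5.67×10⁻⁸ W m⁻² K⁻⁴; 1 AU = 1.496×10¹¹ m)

d = 2.86 AU = 4.28×10¹¹ m.
Flux: S = L/(4πd²) = 8.42×10²⁷/(4π×(4.28×10¹¹)²) = 3660 W m⁻².
From T_eq⁴ = S(1−A)/(4σ): 1−A = 4σT_eq⁴/S.
1−A = 4 × 5.67×10⁻⁸ × (246)⁴ / 3660 = 0.227.

A ≈ 0.77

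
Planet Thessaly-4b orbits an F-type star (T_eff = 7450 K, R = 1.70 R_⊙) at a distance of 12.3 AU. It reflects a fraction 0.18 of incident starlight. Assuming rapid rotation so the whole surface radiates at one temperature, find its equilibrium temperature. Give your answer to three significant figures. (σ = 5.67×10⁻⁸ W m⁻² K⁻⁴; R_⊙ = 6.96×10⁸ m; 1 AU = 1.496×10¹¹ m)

T_eq ≈ 127 K

R_⋆ = 1.70 × 6.96×10⁸ = 1.18×10⁹ m.
d = 12.3 AU = 1.84×10¹² m.
L = 4πR_⋆²σT_⋆⁴ = 4π(1.18×10⁹)² × 5.67×10⁻⁸ × (7450)⁴ = 3.07×10²⁷ W.
S = L/(4πd²) = 72.2 W m⁻².
Energy balance: absorbed = emitted ⇒ πR²·S(1−A) = 4πR²·σT_eq⁴, so T_eq⁴ = S(1−A)/(4σ).
T_eq = [72.2 × 0.82 / (4 × 5.67×10⁻⁸)]^(1/4) = (2.61×10⁸)^(1/4) = 127 K.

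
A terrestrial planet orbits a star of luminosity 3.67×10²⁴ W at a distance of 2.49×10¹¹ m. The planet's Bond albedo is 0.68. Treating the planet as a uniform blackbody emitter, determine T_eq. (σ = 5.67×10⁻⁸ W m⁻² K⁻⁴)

T_eq ≈ 50.8 K

Flux: S = L/(4πd²) = 3.67×10²⁴/(4π×(2.49×10¹¹)²) = 4.71 W m⁻².
Energy balance: absorbed = emitted ⇒ πR²·S(1−A) = 4πR²·σT_eq⁴, so T_eq⁴ = S(1−A)/(4σ).
T_eq = [4.71 × 0.32 / (4 × 5.67×10⁻⁸)]^(1/4) = (6.65×10⁶)^(1/4) = 50.8 K.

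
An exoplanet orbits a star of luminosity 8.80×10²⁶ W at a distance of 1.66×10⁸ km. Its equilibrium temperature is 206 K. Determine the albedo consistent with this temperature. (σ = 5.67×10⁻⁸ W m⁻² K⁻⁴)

A ≈ 0.84

d = 1.66×10⁸ km = 1.66×10¹¹ m.
Flux: S = L/(4πd²) = 8.80×10²⁶/(4π×(1.66×10¹¹)²) = 2540 W m⁻².
From T_eq⁴ = S(1−A)/(4σ): 1−A = 4σT_eq⁴/S.
1−A = 4 × 5.67×10⁻⁸ × (206)⁴ / 2540 = 0.161.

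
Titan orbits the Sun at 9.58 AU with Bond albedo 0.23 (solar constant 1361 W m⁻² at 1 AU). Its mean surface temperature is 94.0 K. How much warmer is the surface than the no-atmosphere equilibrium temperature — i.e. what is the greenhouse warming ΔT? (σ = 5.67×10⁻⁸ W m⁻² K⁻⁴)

ΔT ≈ 9.8 K

S = 1361/9.58² = 14.83 W m⁻².
T_eq = [S(1−A)/(4σ)]^(1/4) = [14.83×0.77/(4×5.67×10⁻⁸)]^(1/4) = 84.2 K.
ΔT = T_surf − T_eq = 94 − 84.2.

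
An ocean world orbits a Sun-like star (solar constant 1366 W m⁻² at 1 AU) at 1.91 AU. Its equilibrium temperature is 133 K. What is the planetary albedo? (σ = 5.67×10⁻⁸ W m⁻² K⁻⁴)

Flux at 1.91 AU: S = 1366/1.91² = 374 W m⁻².
From T_eq⁴ = S(1−A)/(4σ): 1−A = 4σT_eq⁴/S.
1−A = 4 × 5.67×10⁻⁸ × (133)⁴ / 374 = 0.190.

A ≈ 0.81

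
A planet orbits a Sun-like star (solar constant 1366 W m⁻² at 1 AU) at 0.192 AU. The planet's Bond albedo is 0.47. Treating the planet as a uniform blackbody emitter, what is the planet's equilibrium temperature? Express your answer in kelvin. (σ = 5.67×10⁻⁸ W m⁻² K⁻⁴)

T_eq ≈ 542 K

Flux at 0.192 AU: S = 1366/0.192² = 3.71×10⁴ W m⁻².
Energy balance: absorbed = emitted ⇒ πR²·S(1−A) = 4πR²·σT_eq⁴, so T_eq⁴ = S(1−A)/(4σ).
T_eq = [3.71×10⁴ × 0.53 / (4 × 5.67×10⁻⁸)]^(1/4) = (8.66×10¹⁰)^(1/4) = 542 K.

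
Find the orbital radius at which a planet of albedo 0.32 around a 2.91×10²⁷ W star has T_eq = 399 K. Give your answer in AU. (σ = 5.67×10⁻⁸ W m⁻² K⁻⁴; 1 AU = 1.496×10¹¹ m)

From T_eq⁴ = L(1−A)/(16πσd²): d = √[L(1−A)/(16πσT_eq⁴)].
d = √[2.91×10²⁷ × 0.68 / (16π × 5.67×10⁻⁸ × (399)⁴)] = 1.66×10¹¹ m = 1.11 AU.

d ≈ 1.11 AU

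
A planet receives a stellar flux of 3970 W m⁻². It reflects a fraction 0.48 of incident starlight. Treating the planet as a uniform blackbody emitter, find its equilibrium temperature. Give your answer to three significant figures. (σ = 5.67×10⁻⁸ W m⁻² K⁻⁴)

Energy balance: absorbed = emitted ⇒ πR²·S(1−A) = 4πR²·σT_eq⁴, so T_eq⁴ = S(1−A)/(4σ).
T_eq = [3970 × 0.52 / (4 × 5.67×10⁻⁸)]^(1/4) = (9.10×10⁹)^(1/4) = 309 K.

T_eq ≈ 309 K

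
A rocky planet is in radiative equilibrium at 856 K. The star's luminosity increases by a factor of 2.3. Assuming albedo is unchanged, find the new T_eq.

T_eq ≈ 1050 K

T_eq ∝ L^(1/4) · d^(−1/2).
T′ = 856 × 2.3^(1/4) = 1050 K.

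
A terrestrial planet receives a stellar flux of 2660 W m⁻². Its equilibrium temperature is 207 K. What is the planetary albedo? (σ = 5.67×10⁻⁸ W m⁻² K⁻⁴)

From T_eq⁴ = S(1−A)/(4σ): 1−A = 4σT_eq⁴/S.
1−A = 4 × 5.67×10⁻⁸ × (207)⁴ / 2660 = 0.157.

A ≈ 0.84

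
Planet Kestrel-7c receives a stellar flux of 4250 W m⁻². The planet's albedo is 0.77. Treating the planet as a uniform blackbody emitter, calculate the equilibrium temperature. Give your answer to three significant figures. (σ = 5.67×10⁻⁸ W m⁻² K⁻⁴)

T_eq ≈ 256 K

Energy balance: absorbed = emitted ⇒ πR²·S(1−A) = 4πR²·σT_eq⁴, so T_eq⁴ = S(1−A)/(4σ).
T_eq = [4250 × 0.23 / (4 × 5.67×10⁻⁸)]^(1/4) = (4.31×10⁹)^(1/4) = 256 K.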